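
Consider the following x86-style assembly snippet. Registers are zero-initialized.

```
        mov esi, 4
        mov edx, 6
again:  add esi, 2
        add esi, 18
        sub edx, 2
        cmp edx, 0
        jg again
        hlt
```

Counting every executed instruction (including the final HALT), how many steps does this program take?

18

after mov esi, 4: esi=4
after mov edx, 6: edx=6
after add esi, 2: esi=4+2=6
after add esi, 18: esi=6+18=24
after sub edx, 2: edx=6-2=4
cmp edx, 0  (cmp 4,0)
jg again: taken
after add esi, 2: esi=24+2=26
after add esi, 18: esi=26+18=44
after sub edx, 2: edx=4-2=2
cmp edx, 0  (cmp 2,0)
jg again: taken
after add esi, 2: esi=44+2=46
after add esi, 18: esi=46+18=64
after sub edx, 2: edx=2-2=0
cmp edx, 0  (cmp 0,0)
jg again: not taken
halt.
Total executed instructions: 18.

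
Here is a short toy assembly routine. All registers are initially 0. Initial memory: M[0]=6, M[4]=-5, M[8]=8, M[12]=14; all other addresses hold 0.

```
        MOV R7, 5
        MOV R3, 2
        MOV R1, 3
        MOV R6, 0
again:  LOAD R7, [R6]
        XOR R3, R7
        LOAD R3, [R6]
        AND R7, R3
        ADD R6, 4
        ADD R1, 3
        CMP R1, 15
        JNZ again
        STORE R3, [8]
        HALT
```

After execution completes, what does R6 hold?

16

MOV R7, 5 → R7=5
MOV R3, 2 → R3=2
MOV R1, 3 → R1=3
MOV R6, 0 → R6=0
LOAD R7, [R6] → R7=M[0]=6
XOR R3, R7 → R3=2^6=4
LOAD R3, [R6] → R3=M[0]=6
AND R7, R3 → R7=6&6=6
ADD R6, 4 → R6=0+4=4
ADD R1, 3 → R1=3+3=6
CMP R1, 15  (cmp 6,15)
JNZ again: taken
LOAD R7, [R6] → R7=M[4]=-5
XOR R3, R7 → R3=6^(-5)=-3
LOAD R3, [R6] → R3=M[4]=-5
AND R7, R3 → R7=(-5)&(-5)=-5
ADD R6, 4 → R6=4+4=8
ADD R1, 3 → R1=6+3=9
CMP R1, 15  (cmp 9,15)
JNZ again: taken
LOAD R7, [R6] → R7=M[8]=8
XOR R3, R7 → R3=(-5)^8=-13
LOAD R3, [R6] → R3=M[8]=8
AND R7, R3 → R7=8&8=8
ADD R6, 4 → R6=8+4=12
ADD R1, 3 → R1=9+3=12
CMP R1, 15  (cmp 12,15)
JNZ again: taken
LOAD R7, [R6] → R7=M[12]=14
XOR R3, R7 → R3=8^14=6
LOAD R3, [R6] → R3=M[12]=14
AND R7, R3 → R7=14&14=14
ADD R6, 4 → R6=12+4=16
ADD R1, 3 → R1=12+3=15
CMP R1, 15  (cmp 15,15)
JNZ again: not taken
STORE R3, [8] → M[8]=14
halt.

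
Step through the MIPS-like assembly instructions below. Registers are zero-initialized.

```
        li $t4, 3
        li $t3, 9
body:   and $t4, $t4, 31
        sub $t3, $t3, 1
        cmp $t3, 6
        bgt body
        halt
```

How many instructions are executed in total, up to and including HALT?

li $t4, 3 → $t4=3
li $t3, 9 → $t3=9
and $t4, $t4, 31 → $t4=3&31=3
sub $t3, $t3, 1 → $t3=9-1=8
cmp $t3, 6  (cmp 8,6)
bgt body: taken
and $t4, $t4, 31 → $t4=3&31=3
sub $t3, $t3, 1 → $t3=8-1=7
cmp $t3, 6  (cmp 7,6)
bgt body: taken
and $t4, $t4, 31 → $t4=3&31=3
sub $t3, $t3, 1 → $t3=7-1=6
cmp $t3, 6  (cmp 6,6)
bgt body: not taken
halt.
Total executed instructions: 15.

15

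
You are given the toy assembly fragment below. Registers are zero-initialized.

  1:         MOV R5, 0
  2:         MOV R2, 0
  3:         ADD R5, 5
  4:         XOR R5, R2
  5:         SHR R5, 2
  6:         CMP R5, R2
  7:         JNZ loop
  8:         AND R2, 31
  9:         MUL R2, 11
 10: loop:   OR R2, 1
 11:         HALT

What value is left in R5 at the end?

MOV R5, 0 → R5=0
MOV R2, 0 → R2=0
ADD R5, 5 → R5=0+5=5
XOR R5, R2 → R5=5^0=5
SHR R5, 2 → R5=5>>2=1
CMP R5, R2  (cmp 1,0)
JNZ loop: taken
OR R2, 1 → R2=0|1=1
halt.

1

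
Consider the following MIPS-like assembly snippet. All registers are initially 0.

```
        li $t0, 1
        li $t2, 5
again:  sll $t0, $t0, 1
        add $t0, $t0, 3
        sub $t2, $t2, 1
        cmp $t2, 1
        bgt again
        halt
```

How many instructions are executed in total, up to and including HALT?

23

after li $t0, 1: $t0=1
after li $t2, 5: $t2=5
after sll $t0, $t0, 1: $t0=1<<1=2
after add $t0, $t0, 3: $t0=2+3=5
after sub $t2, $t2, 1: $t2=5-1=4
cmp $t2, 1  (cmp 4,1)
bgt again: taken
after sll $t0, $t0, 1: $t0=5<<1=10
after add $t0, $t0, 3: $t0=10+3=13
after sub $t2, $t2, 1: $t2=4-1=3
cmp $t2, 1  (cmp 3,1)
bgt again: taken
after sll $t0, $t0, 1: $t0=13<<1=26
after add $t0, $t0, 3: $t0=26+3=29
after sub $t2, $t2, 1: $t2=3-1=2
cmp $t2, 1  (cmp 2,1)
bgt again: taken
after sll $t0, $t0, 1: $t0=29<<1=58
after add $t0, $t0, 3: $t0=58+3=61
after sub $t2, $t2, 1: $t2=2-1=1
cmp $t2, 1  (cmp 1,1)
bgt again: not taken
halt.
Total executed instructions: 23.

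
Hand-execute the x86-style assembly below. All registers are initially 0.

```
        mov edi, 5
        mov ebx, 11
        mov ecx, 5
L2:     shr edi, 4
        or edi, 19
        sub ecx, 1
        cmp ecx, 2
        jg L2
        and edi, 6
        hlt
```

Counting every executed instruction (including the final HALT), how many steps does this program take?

20

mov edi, 5 → edi=5
mov ebx, 11 → ebx=11
mov ecx, 5 → ecx=5
shr edi, 4 → edi=5>>4=0
or edi, 19 → edi=0|19=19
sub ecx, 1 → ecx=5-1=4
cmp ecx, 2  (cmp 4,2)
jg L2: taken
shr edi, 4 → edi=19>>4=1
or edi, 19 → edi=1|19=19
sub ecx, 1 → ecx=4-1=3
cmp ecx, 2  (cmp 3,2)
jg L2: taken
shr edi, 4 → edi=19>>4=1
or edi, 19 → edi=1|19=19
sub ecx, 1 → ecx=3-1=2
cmp ecx, 2  (cmp 2,2)
jg L2: not taken
and edi, 6 → edi=19&6=2
halt.
Total executed instructions: 20.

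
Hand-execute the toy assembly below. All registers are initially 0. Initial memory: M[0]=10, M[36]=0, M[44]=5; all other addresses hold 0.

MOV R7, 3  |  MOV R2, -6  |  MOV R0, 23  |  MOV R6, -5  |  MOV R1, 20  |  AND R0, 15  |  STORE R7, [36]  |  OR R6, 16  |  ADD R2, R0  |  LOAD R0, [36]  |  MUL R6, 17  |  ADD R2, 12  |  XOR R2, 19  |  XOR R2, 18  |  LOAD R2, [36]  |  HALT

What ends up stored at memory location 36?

MOV R7, 3 → R7=3
MOV R2, -6 → R2=-6
MOV R0, 23 → R0=23
MOV R6, -5 → R6=-5
MOV R1, 20 → R1=20
AND R0, 15 → R0=23&15=7
STORE R7, [36] → M[36]=3
OR R6, 16 → R6=(-5)|16=-5
ADD R2, R0 → R2=(-6)+7=1
LOAD R0, [36] → R0=M[36]=3
MUL R6, 17 → R6=(-5)*17=-85
ADD R2, 12 → R2=1+12=13
XOR R2, 19 → R2=13^19=30
XOR R2, 18 → R2=30^18=12
LOAD R2, [36] → R2=M[36]=3
halt.

3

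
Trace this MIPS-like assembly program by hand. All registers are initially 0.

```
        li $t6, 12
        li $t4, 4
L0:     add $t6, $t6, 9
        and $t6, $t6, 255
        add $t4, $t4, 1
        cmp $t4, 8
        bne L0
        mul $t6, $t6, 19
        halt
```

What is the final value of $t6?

912

$t6=12
$t4=4
$t6=12+9=21
$t6=21&255=21
$t4=4+1=5
cmp $t4, 8  (cmp 5,8)
bne L0: taken
$t6=21+9=30
$t6=30&255=30
$t4=5+1=6
cmp $t4, 8  (cmp 6,8)
bne L0: taken
$t6=30+9=39
$t6=39&255=39
$t4=6+1=7
cmp $t4, 8  (cmp 7,8)
bne L0: taken
$t6=39+9=48
$t6=48&255=48
$t4=7+1=8
cmp $t4, 8  (cmp 8,8)
bne L0: not taken
$t6=48*19=912
halt.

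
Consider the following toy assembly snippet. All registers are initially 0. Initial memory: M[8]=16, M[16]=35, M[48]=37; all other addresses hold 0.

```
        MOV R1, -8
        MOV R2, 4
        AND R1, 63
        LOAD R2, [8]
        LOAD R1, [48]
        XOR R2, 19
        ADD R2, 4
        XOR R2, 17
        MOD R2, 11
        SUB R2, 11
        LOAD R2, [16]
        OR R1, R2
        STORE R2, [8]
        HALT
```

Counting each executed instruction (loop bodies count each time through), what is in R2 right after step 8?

22

R1=-8
R2=4
R1=(-8)&63=56
R2=M[8]=16
R1=M[48]=37
R2=16^19=3
R2=3+4=7
R2=7^17=22
After step 8: R2 = 22.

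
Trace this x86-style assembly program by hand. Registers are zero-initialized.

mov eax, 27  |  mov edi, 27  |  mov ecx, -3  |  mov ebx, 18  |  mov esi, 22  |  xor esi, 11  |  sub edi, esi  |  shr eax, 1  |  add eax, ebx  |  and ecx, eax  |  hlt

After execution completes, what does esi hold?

29

after mov eax, 27: eax=27
after mov edi, 27: edi=27
after mov ecx, -3: ecx=-3
after mov ebx, 18: ebx=18
after mov esi, 22: esi=22
after xor esi, 11: esi=22^11=29
after sub edi, esi: edi=27-29=-2
after shr eax, 1: eax=27>>1=13
after add eax, ebx: eax=13+18=31
after and ecx, eax: ecx=(-3)&31=29
halt.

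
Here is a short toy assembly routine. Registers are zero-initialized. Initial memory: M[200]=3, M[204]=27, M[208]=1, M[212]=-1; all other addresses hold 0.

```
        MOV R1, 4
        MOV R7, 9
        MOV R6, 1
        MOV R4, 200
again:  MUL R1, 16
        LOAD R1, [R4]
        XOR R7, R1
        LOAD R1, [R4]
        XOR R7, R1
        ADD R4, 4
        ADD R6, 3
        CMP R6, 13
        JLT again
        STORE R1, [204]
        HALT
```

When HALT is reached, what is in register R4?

after MOV R1, 4: R1=4
after MOV R7, 9: R7=9
after MOV R6, 1: R6=1
after MOV R4, 200: R4=200
after MUL R1, 16: R1=4*16=64
after LOAD R1, [R4]: R1=M[200]=3
after XOR R7, R1: R7=9^3=10
after LOAD R1, [R4]: R1=M[200]=3
after XOR R7, R1: R7=10^3=9
after ADD R4, 4: R4=200+4=204
after ADD R6, 3: R6=1+3=4
CMP R6, 13  (cmp 4,13)
JLT again: taken
after MUL R1, 16: R1=3*16=48
after LOAD R1, [R4]: R1=M[204]=27
after XOR R7, R1: R7=9^27=18
after LOAD R1, [R4]: R1=M[204]=27
after XOR R7, R1: R7=18^27=9
after ADD R4, 4: R4=204+4=208
after ADD R6, 3: R6=4+3=7
CMP R6, 13  (cmp 7,13)
JLT again: taken
after MUL R1, 16: R1=27*16=432
after LOAD R1, [R4]: R1=M[208]=1
after XOR R7, R1: R7=9^1=8
after LOAD R1, [R4]: R1=M[208]=1
after XOR R7, R1: R7=8^1=9
after ADD R4, 4: R4=208+4=212
after ADD R6, 3: R6=7+3=10
CMP R6, 13  (cmp 10,13)
JLT again: taken
after MUL R1, 16: R1=1*16=16
after LOAD R1, [R4]: R1=M[212]=-1
after XOR R7, R1: R7=9^(-1)=-10
after LOAD R1, [R4]: R1=M[212]=-1
after XOR R7, R1: R7=(-10)^(-1)=9
after ADD R4, 4: R4=212+4=216
after ADD R6, 3: R6=10+3=13
CMP R6, 13  (cmp 13,13)
JLT again: not taken
STORE R1, [204] → M[204]=-1
halt.

216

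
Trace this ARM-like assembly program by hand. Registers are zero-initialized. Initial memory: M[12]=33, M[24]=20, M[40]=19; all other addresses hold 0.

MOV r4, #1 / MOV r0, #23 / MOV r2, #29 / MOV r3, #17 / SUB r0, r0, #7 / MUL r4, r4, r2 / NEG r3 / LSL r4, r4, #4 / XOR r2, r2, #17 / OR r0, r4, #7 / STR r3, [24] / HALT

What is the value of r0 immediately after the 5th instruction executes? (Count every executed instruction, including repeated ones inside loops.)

16

MOV r4, #1 → r4=1
MOV r0, #23 → r0=23
MOV r2, #29 → r2=29
MOV r3, #17 → r3=17
SUB r0, r0, #7 → r0=23-7=16
After step 5: r0 = 16.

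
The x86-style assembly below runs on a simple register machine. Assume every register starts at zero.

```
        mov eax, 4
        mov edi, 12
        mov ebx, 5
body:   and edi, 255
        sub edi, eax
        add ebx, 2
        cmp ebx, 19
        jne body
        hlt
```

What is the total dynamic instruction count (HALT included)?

39

eax=4
edi=12
ebx=5
edi=12&255=12
edi=12-4=8
ebx=5+2=7
cmp ebx, 19  (cmp 7,19)
jne body: taken
edi=8&255=8
edi=8-4=4
ebx=7+2=9
cmp ebx, 19  (cmp 9,19)
jne body: taken
edi=4&255=4
edi=4-4=0
ebx=9+2=11
cmp ebx, 19  (cmp 11,19)
jne body: taken
edi=0&255=0
edi=0-4=-4
ebx=11+2=13
cmp ebx, 19  (cmp 13,19)
jne body: taken
edi=(-4)&255=252
edi=252-4=248
ebx=13+2=15
cmp ebx, 19  (cmp 15,19)
jne body: taken
edi=248&255=248
edi=248-4=244
ebx=15+2=17
cmp ebx, 19  (cmp 17,19)
jne body: taken
edi=244&255=244
edi=244-4=240
ebx=17+2=19
cmp ebx, 19  (cmp 19,19)
jne body: not taken
halt.
Total executed instructions: 39.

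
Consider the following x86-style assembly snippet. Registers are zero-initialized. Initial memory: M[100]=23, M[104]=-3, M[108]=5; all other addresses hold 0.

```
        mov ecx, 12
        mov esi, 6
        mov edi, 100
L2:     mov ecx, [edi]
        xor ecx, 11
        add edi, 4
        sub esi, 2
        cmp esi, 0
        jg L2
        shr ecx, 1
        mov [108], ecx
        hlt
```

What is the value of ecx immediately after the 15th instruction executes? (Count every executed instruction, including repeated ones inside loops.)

-10

ecx=12
esi=6
edi=100
ecx=M[100]=23
ecx=23^11=28
edi=100+4=104
esi=6-2=4
cmp esi, 0  (cmp 4,0)
jg L2: taken
ecx=M[104]=-3
ecx=(-3)^11=-10
edi=104+4=108
esi=4-2=2
cmp esi, 0  (cmp 2,0)
jg L2: taken
After step 15: ecx = -10.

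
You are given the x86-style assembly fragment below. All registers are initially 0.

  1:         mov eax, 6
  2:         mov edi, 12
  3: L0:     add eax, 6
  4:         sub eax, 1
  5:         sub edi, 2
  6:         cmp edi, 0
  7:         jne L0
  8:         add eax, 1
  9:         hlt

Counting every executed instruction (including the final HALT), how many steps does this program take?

eax=6
edi=12
eax=6+6=12
eax=12-1=11
edi=12-2=10
cmp edi, 0  (cmp 10,0)
jne L0: taken
eax=11+6=17
eax=17-1=16
edi=10-2=8
cmp edi, 0  (cmp 8,0)
jne L0: taken
eax=16+6=22
eax=22-1=21
edi=8-2=6
cmp edi, 0  (cmp 6,0)
jne L0: taken
eax=21+6=27
eax=27-1=26
edi=6-2=4
cmp edi, 0  (cmp 4,0)
jne L0: taken
eax=26+6=32
eax=32-1=31
edi=4-2=2
cmp edi, 0  (cmp 2,0)
jne L0: taken
eax=31+6=37
eax=37-1=36
edi=2-2=0
cmp edi, 0  (cmp 0,0)
jne L0: not taken
eax=36+1=37
halt.
Total executed instructions: 34.

34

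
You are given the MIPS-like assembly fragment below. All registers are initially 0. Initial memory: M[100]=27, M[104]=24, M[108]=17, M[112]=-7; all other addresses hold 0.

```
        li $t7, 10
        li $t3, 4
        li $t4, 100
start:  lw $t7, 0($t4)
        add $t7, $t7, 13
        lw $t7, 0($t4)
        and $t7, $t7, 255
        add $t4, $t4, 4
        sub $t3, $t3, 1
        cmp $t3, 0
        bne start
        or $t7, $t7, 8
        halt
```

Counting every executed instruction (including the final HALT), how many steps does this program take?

li $t7, 10 → $t7=10
li $t3, 4 → $t3=4
li $t4, 100 → $t4=100
lw $t7, 0($t4) → $t7=M[100]=27
add $t7, $t7, 13 → $t7=27+13=40
lw $t7, 0($t4) → $t7=M[100]=27
and $t7, $t7, 255 → $t7=27&255=27
add $t4, $t4, 4 → $t4=100+4=104
sub $t3, $t3, 1 → $t3=4-1=3
cmp $t3, 0  (cmp 3,0)
bne start: taken
lw $t7, 0($t4) → $t7=M[104]=24
add $t7, $t7, 13 → $t7=24+13=37
lw $t7, 0($t4) → $t7=M[104]=24
and $t7, $t7, 255 → $t7=24&255=24
add $t4, $t4, 4 → $t4=104+4=108
sub $t3, $t3, 1 → $t3=3-1=2
cmp $t3, 0  (cmp 2,0)
bne start: taken
lw $t7, 0($t4) → $t7=M[108]=17
add $t7, $t7, 13 → $t7=17+13=30
lw $t7, 0($t4) → $t7=M[108]=17
and $t7, $t7, 255 → $t7=17&255=17
add $t4, $t4, 4 → $t4=108+4=112
sub $t3, $t3, 1 → $t3=2-1=1
cmp $t3, 0  (cmp 1,0)
bne start: taken
lw $t7, 0($t4) → $t7=M[112]=-7
add $t7, $t7, 13 → $t7=(-7)+13=6
lw $t7, 0($t4) → $t7=M[112]=-7
and $t7, $t7, 255 → $t7=(-7)&255=249
add $t4, $t4, 4 → $t4=112+4=116
sub $t3, $t3, 1 → $t3=1-1=0
cmp $t3, 0  (cmp 0,0)
bne start: not taken
or $t7, $t7, 8 → $t7=249|8=249
halt.
Total executed instructions: 37.

37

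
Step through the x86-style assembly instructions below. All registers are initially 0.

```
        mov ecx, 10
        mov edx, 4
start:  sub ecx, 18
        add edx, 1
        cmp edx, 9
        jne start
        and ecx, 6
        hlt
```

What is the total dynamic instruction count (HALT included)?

mov ecx, 10 → ecx=10
mov edx, 4 → edx=4
sub ecx, 18 → ecx=10-18=-8
add edx, 1 → edx=4+1=5
cmp edx, 9  (cmp 5,9)
jne start: taken
sub ecx, 18 → ecx=(-8)-18=-26
add edx, 1 → edx=5+1=6
cmp edx, 9  (cmp 6,9)
jne start: taken
sub ecx, 18 → ecx=(-26)-18=-44
add edx, 1 → edx=6+1=7
cmp edx, 9  (cmp 7,9)
jne start: taken
sub ecx, 18 → ecx=(-44)-18=-62
add edx, 1 → edx=7+1=8
cmp edx, 9  (cmp 8,9)
jne start: taken
sub ecx, 18 → ecx=(-62)-18=-80
add edx, 1 → edx=8+1=9
cmp edx, 9  (cmp 9,9)
jne start: not taken
and ecx, 6 → ecx=(-80)&6=0
halt.
Total executed instructions: 24.

24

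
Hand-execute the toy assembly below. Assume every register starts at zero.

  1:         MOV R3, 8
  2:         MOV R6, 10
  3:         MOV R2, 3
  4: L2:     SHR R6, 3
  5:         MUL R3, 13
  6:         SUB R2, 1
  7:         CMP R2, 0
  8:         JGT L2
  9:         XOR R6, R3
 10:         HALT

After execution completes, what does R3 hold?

MOV R3, 8 → R3=8
MOV R6, 10 → R6=10
MOV R2, 3 → R2=3
SHR R6, 3 → R6=10>>3=1
MUL R3, 13 → R3=8*13=104
SUB R2, 1 → R2=3-1=2
CMP R2, 0  (cmp 2,0)
JGT L2: taken
SHR R6, 3 → R6=1>>3=0
MUL R3, 13 → R3=104*13=1352
SUB R2, 1 → R2=2-1=1
CMP R2, 0  (cmp 1,0)
JGT L2: taken
SHR R6, 3 → R6=0>>3=0
MUL R3, 13 → R3=1352*13=17576
SUB R2, 1 → R2=1-1=0
CMP R2, 0  (cmp 0,0)
JGT L2: not taken
XOR R6, R3 → R6=0^17576=17576
halt.

17576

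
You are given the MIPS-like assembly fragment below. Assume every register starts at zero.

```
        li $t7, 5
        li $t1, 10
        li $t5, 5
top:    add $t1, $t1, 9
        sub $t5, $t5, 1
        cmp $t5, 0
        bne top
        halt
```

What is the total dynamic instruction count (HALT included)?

24

$t7=5
$t1=10
$t5=5
$t1=10+9=19
$t5=5-1=4
cmp $t5, 0  (cmp 4,0)
bne top: taken
$t1=19+9=28
$t5=4-1=3
cmp $t5, 0  (cmp 3,0)
bne top: taken
$t1=28+9=37
$t5=3-1=2
cmp $t5, 0  (cmp 2,0)
bne top: taken
$t1=37+9=46
$t5=2-1=1
cmp $t5, 0  (cmp 1,0)
bne top: taken
$t1=46+9=55
$t5=1-1=0
cmp $t5, 0  (cmp 0,0)
bne top: not taken
halt.
Total executed instructions: 24.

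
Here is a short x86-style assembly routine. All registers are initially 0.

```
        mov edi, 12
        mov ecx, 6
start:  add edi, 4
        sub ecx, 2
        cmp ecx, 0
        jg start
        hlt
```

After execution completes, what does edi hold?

24

after mov edi, 12: edi=12
after mov ecx, 6: ecx=6
after add edi, 4: edi=12+4=16
after sub ecx, 2: ecx=6-2=4
cmp ecx, 0  (cmp 4,0)
jg start: taken
after add edi, 4: edi=16+4=20
after sub ecx, 2: ecx=4-2=2
cmp ecx, 0  (cmp 2,0)
jg start: taken
after add edi, 4: edi=20+4=24
after sub ecx, 2: ecx=2-2=0
cmp ecx, 0  (cmp 0,0)
jg start: not taken
halt.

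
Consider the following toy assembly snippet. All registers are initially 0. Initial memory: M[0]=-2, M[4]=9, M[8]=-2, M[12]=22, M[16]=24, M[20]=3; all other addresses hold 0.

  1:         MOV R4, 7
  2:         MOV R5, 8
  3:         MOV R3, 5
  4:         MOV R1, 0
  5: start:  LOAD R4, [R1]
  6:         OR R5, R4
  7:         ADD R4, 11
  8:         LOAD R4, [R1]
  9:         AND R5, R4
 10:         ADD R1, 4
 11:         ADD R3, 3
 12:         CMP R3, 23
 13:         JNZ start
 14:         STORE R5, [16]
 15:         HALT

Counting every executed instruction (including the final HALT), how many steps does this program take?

60

MOV R4, 7 → R4=7
MOV R5, 8 → R5=8
MOV R3, 5 → R3=5
MOV R1, 0 → R1=0
LOAD R4, [R1] → R4=M[0]=-2
OR R5, R4 → R5=8|(-2)=-2
ADD R4, 11 → R4=(-2)+11=9
LOAD R4, [R1] → R4=M[0]=-2
AND R5, R4 → R5=(-2)&(-2)=-2
ADD R1, 4 → R1=0+4=4
ADD R3, 3 → R3=5+3=8
CMP R3, 23  (cmp 8,23)
JNZ start: taken
LOAD R4, [R1] → R4=M[4]=9
OR R5, R4 → R5=(-2)|9=-1
ADD R4, 11 → R4=9+11=20
LOAD R4, [R1] → R4=M[4]=9
AND R5, R4 → R5=(-1)&9=9
ADD R1, 4 → R1=4+4=8
ADD R3, 3 → R3=8+3=11
CMP R3, 23  (cmp 11,23)
JNZ start: taken
LOAD R4, [R1] → R4=M[8]=-2
OR R5, R4 → R5=9|(-2)=-1
ADD R4, 11 → R4=(-2)+11=9
LOAD R4, [R1] → R4=M[8]=-2
AND R5, R4 → R5=(-1)&(-2)=-2
ADD R1, 4 → R1=8+4=12
ADD R3, 3 → R3=11+3=14
CMP R3, 23  (cmp 14,23)
JNZ start: taken
LOAD R4, [R1] → R4=M[12]=22
OR R5, R4 → R5=(-2)|22=-2
ADD R4, 11 → R4=22+11=33
LOAD R4, [R1] → R4=M[12]=22
AND R5, R4 → R5=(-2)&22=22
ADD R1, 4 → R1=12+4=16
ADD R3, 3 → R3=14+3=17
CMP R3, 23  (cmp 17,23)
JNZ start: taken
LOAD R4, [R1] → R4=M[16]=24
OR R5, R4 → R5=22|24=30
ADD R4, 11 → R4=24+11=35
LOAD R4, [R1] → R4=M[16]=24
AND R5, R4 → R5=30&24=24
ADD R1, 4 → R1=16+4=20
ADD R3, 3 → R3=17+3=20
CMP R3, 23  (cmp 20,23)
JNZ start: taken
LOAD R4, [R1] → R4=M[20]=3
OR R5, R4 → R5=24|3=27
ADD R4, 11 → R4=3+11=14
LOAD R4, [R1] → R4=M[20]=3
AND R5, R4 → R5=27&3=3
ADD R1, 4 → R1=20+4=24
ADD R3, 3 → R3=20+3=23
CMP R3, 23  (cmp 23,23)
JNZ start: not taken
STORE R5, [16] → M[16]=3
halt.
Total executed instructions: 60.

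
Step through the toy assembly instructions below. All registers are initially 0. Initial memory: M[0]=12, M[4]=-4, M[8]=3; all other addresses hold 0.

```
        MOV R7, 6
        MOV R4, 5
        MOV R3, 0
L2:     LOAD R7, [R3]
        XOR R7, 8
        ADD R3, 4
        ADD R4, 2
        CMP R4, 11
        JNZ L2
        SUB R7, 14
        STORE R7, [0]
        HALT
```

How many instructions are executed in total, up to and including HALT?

R7=6
R4=5
R3=0
R7=M[0]=12
R7=12^8=4
R3=0+4=4
R4=5+2=7
CMP R4, 11  (cmp 7,11)
JNZ L2: taken
R7=M[4]=-4
R7=(-4)^8=-12
R3=4+4=8
R4=7+2=9
CMP R4, 11  (cmp 9,11)
JNZ L2: taken
R7=M[8]=3
R7=3^8=11
R3=8+4=12
R4=9+2=11
CMP R4, 11  (cmp 11,11)
JNZ L2: not taken
R7=11-14=-3
STORE R7, [0] → M[0]=-3
halt.
Total executed instructions: 24.

24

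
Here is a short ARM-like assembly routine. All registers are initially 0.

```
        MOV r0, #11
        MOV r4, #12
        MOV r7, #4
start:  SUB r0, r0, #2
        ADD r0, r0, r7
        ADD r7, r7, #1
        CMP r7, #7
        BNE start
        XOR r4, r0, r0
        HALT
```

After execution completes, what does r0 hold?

MOV r0, #11 → r0=11
MOV r4, #12 → r4=12
MOV r7, #4 → r7=4
SUB r0, r0, #2 → r0=11-2=9
ADD r0, r0, r7 → r0=9+4=13
ADD r7, r7, #1 → r7=4+1=5
CMP r7, #7  (cmp 5,7)
BNE start: taken
SUB r0, r0, #2 → r0=13-2=11
ADD r0, r0, r7 → r0=11+5=16
ADD r7, r7, #1 → r7=5+1=6
CMP r7, #7  (cmp 6,7)
BNE start: taken
SUB r0, r0, #2 → r0=16-2=14
ADD r0, r0, r7 → r0=14+6=20
ADD r7, r7, #1 → r7=6+1=7
CMP r7, #7  (cmp 7,7)
BNE start: not taken
XOR r4, r0, r0 → r4=20^20=0
halt.

20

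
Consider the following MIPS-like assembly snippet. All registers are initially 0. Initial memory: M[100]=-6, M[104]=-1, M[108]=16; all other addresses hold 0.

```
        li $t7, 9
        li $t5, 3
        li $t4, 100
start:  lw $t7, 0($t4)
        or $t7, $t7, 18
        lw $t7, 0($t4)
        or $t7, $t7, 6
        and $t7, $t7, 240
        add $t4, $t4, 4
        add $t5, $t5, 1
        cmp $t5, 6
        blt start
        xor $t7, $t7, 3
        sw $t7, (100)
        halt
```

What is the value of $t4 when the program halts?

$t7=9
$t5=3
$t4=100
$t7=M[100]=-6
$t7=(-6)|18=-6
$t7=M[100]=-6
$t7=(-6)|6=-2
$t7=(-2)&240=240
$t4=100+4=104
$t5=3+1=4
cmp $t5, 6  (cmp 4,6)
blt start: taken
$t7=M[104]=-1
$t7=(-1)|18=-1
$t7=M[104]=-1
$t7=(-1)|6=-1
$t7=(-1)&240=240
$t4=104+4=108
$t5=4+1=5
cmp $t5, 6  (cmp 5,6)
blt start: taken
$t7=M[108]=16
$t7=16|18=18
$t7=M[108]=16
$t7=16|6=22
$t7=22&240=16
$t4=108+4=112
$t5=5+1=6
cmp $t5, 6  (cmp 6,6)
blt start: not taken
$t7=16^3=19
sw $t7, (100) → M[100]=19
halt.

112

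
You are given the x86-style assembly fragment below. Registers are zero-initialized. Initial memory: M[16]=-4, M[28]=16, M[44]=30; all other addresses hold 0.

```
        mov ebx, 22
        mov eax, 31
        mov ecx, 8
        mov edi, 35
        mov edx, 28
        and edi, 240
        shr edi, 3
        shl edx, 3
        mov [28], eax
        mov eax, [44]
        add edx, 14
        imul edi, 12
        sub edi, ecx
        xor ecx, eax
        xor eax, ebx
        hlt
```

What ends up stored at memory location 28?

31

ebx=22
eax=31
ecx=8
edi=35
edx=28
edi=35&240=32
edi=32>>3=4
edx=28<<3=224
mov [28], eax → M[28]=31
eax=M[44]=30
edx=224+14=238
edi=4*12=48
edi=48-8=40
ecx=8^30=22
eax=30^22=8
halt.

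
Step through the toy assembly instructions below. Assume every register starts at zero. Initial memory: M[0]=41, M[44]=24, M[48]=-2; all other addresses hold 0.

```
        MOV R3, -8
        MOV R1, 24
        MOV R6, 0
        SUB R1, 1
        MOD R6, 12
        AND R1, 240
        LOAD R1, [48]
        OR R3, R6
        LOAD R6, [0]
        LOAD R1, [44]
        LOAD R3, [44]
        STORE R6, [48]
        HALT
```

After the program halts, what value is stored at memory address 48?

41

R3=-8
R1=24
R6=0
R1=24-1=23
R6=0%12=0
R1=23&240=16
R1=M[48]=-2
R3=(-8)|0=-8
R6=M[0]=41
R1=M[44]=24
R3=M[44]=24
STORE R6, [48] → M[48]=41
halt.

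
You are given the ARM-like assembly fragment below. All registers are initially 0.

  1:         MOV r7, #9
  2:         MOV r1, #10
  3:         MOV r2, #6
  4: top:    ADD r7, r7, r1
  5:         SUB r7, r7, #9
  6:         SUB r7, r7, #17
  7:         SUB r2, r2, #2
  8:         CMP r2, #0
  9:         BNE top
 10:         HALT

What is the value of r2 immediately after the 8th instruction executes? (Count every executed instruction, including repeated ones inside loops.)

MOV r7, #9 → r7=9
MOV r1, #10 → r1=10
MOV r2, #6 → r2=6
ADD r7, r7, r1 → r7=9+10=19
SUB r7, r7, #9 → r7=19-9=10
SUB r7, r7, #17 → r7=10-17=-7
SUB r2, r2, #2 → r2=6-2=4
CMP r2, #0  (cmp 4,0)
After step 8: r2 = 4.

4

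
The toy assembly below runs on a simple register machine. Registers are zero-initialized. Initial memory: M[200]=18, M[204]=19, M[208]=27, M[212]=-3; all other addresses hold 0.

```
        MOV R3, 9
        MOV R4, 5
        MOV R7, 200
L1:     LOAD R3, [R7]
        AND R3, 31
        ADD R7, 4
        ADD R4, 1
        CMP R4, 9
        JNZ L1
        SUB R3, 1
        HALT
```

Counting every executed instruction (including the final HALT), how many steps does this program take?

after MOV R3, 9: R3=9
after MOV R4, 5: R4=5
after MOV R7, 200: R7=200
after LOAD R3, [R7]: R3=M[200]=18
after AND R3, 31: R3=18&31=18
after ADD R7, 4: R7=200+4=204
after ADD R4, 1: R4=5+1=6
CMP R4, 9  (cmp 6,9)
JNZ L1: taken
after LOAD R3, [R7]: R3=M[204]=19
after AND R3, 31: R3=19&31=19
after ADD R7, 4: R7=204+4=208
after ADD R4, 1: R4=6+1=7
CMP R4, 9  (cmp 7,9)
JNZ L1: taken
after LOAD R3, [R7]: R3=M[208]=27
after AND R3, 31: R3=27&31=27
after ADD R7, 4: R7=208+4=212
after ADD R4, 1: R4=7+1=8
CMP R4, 9  (cmp 8,9)
JNZ L1: taken
after LOAD R3, [R7]: R3=M[212]=-3
after AND R3, 31: R3=(-3)&31=29
after ADD R7, 4: R7=212+4=216
after ADD R4, 1: R4=8+1=9
CMP R4, 9  (cmp 9,9)
JNZ L1: not taken
after SUB R3, 1: R3=29-1=28
halt.
Total executed instructions: 29.

29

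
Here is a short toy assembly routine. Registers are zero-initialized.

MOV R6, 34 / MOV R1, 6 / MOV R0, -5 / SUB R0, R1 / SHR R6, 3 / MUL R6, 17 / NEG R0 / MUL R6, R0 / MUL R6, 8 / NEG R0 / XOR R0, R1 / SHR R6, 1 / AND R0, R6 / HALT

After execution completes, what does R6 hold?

2992

after MOV R6, 34: R6=34
after MOV R1, 6: R1=6
after MOV R0, -5: R0=-5
after SUB R0, R1: R0=(-5)-6=-11
after SHR R6, 3: R6=34>>3=4
after MUL R6, 17: R6=4*17=68
after NEG R0: R0=-(-11)=11
after MUL R6, R0: R6=68*11=748
after MUL R6, 8: R6=748*8=5984
after NEG R0: R0=-(11)=-11
after XOR R0, R1: R0=(-11)^6=-13
after SHR R6, 1: R6=5984>>1=2992
after AND R0, R6: R0=(-13)&2992=2992
halt.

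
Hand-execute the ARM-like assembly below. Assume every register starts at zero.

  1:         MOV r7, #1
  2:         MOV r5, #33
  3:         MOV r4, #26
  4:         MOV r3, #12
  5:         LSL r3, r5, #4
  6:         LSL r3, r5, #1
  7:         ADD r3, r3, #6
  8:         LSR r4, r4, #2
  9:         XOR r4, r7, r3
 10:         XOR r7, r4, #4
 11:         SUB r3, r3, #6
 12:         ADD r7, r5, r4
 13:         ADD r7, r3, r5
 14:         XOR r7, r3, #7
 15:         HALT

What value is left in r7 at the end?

r7=1
r5=33
r4=26
r3=12
r3=33<<4=528
r3=33<<1=66
r3=66+6=72
r4=26>>2=6
r4=1^72=73
r7=73^4=77
r3=72-6=66
r7=33+73=106
r7=66+33=99
r7=66^7=69
halt.

69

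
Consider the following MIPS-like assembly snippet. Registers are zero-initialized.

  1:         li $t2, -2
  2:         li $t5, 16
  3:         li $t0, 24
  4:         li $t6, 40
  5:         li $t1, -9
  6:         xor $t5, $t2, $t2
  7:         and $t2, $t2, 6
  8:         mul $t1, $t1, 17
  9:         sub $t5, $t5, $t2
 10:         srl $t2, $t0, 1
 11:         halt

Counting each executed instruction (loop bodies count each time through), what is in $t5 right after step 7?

0

after li $t2, -2: $t2=-2
after li $t5, 16: $t5=16
after li $t0, 24: $t0=24
after li $t6, 40: $t6=40
after li $t1, -9: $t1=-9
after xor $t5, $t2, $t2: $t5=(-2)^(-2)=0
after and $t2, $t2, 6: $t2=(-2)&6=6
After step 7: $t5 = 0.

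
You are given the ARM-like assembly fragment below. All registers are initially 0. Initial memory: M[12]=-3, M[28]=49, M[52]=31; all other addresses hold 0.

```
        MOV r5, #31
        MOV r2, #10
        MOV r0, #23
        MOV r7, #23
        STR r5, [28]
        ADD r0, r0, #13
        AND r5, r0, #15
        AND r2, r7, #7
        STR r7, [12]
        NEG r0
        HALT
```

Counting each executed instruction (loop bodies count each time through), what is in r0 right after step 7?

MOV r5, #31 → r5=31
MOV r2, #10 → r2=10
MOV r0, #23 → r0=23
MOV r7, #23 → r7=23
STR r5, [28] → M[28]=31
ADD r0, r0, #13 → r0=23+13=36
AND r5, r0, #15 → r5=36&15=4
After step 7: r0 = 36.

36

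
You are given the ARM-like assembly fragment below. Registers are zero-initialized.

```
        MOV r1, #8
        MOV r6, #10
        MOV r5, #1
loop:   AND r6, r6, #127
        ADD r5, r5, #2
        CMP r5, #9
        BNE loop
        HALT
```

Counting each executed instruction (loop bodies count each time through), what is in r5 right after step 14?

7

MOV r1, #8 → r1=8
MOV r6, #10 → r6=10
MOV r5, #1 → r5=1
AND r6, r6, #127 → r6=10&127=10
ADD r5, r5, #2 → r5=1+2=3
CMP r5, #9  (cmp 3,9)
BNE loop: taken
AND r6, r6, #127 → r6=10&127=10
ADD r5, r5, #2 → r5=3+2=5
CMP r5, #9  (cmp 5,9)
BNE loop: taken
AND r6, r6, #127 → r6=10&127=10
ADD r5, r5, #2 → r5=5+2=7
CMP r5, #9  (cmp 7,9)
After step 14: r5 = 7.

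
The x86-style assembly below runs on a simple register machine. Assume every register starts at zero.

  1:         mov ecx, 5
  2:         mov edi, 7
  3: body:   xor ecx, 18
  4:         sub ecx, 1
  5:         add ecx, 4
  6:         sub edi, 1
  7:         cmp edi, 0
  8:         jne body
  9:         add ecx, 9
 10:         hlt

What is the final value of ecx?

17

ecx=5
edi=7
ecx=5^18=23
ecx=23-1=22
ecx=22+4=26
edi=7-1=6
cmp edi, 0  (cmp 6,0)
jne body: taken
ecx=26^18=8
ecx=8-1=7
ecx=7+4=11
edi=6-1=5
cmp edi, 0  (cmp 5,0)
jne body: taken
ecx=11^18=25
ecx=25-1=24
ecx=24+4=28
edi=5-1=4
cmp edi, 0  (cmp 4,0)
jne body: taken
ecx=28^18=14
ecx=14-1=13
ecx=13+4=17
edi=4-1=3
cmp edi, 0  (cmp 3,0)
jne body: taken
ecx=17^18=3
ecx=3-1=2
ecx=2+4=6
edi=3-1=2
cmp edi, 0  (cmp 2,0)
jne body: taken
ecx=6^18=20
ecx=20-1=19
ecx=19+4=23
edi=2-1=1
cmp edi, 0  (cmp 1,0)
jne body: taken
ecx=23^18=5
ecx=5-1=4
ecx=4+4=8
edi=1-1=0
cmp edi, 0  (cmp 0,0)
jne body: not taken
ecx=8+9=17
halt.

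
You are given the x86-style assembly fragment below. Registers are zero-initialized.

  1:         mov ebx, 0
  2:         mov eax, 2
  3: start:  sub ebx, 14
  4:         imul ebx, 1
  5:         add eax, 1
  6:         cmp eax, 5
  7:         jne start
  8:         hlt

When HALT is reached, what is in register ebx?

ebx=0
eax=2
ebx=0-14=-14
ebx=(-14)*1=-14
eax=2+1=3
cmp eax, 5  (cmp 3,5)
jne start: taken
ebx=(-14)-14=-28
ebx=(-28)*1=-28
eax=3+1=4
cmp eax, 5  (cmp 4,5)
jne start: taken
ebx=(-28)-14=-42
ebx=(-42)*1=-42
eax=4+1=5
cmp eax, 5  (cmp 5,5)
jne start: not taken
halt.

-42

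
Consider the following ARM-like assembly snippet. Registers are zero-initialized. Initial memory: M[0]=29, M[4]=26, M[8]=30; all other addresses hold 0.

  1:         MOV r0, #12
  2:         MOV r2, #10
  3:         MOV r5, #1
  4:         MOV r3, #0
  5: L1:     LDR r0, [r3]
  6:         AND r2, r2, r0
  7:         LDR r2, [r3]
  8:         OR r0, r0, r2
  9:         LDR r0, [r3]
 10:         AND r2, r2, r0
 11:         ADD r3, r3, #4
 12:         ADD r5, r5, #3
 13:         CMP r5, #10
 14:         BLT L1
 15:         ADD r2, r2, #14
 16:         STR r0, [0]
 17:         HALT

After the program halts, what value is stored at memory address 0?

r0=12
r2=10
r5=1
r3=0
r0=M[0]=29
r2=10&29=8
r2=M[0]=29
r0=29|29=29
r0=M[0]=29
r2=29&29=29
r3=0+4=4
r5=1+3=4
CMP r5, #10  (cmp 4,10)
BLT L1: taken
r0=M[4]=26
r2=29&26=24
r2=M[4]=26
r0=26|26=26
r0=M[4]=26
r2=26&26=26
r3=4+4=8
r5=4+3=7
CMP r5, #10  (cmp 7,10)
BLT L1: taken
r0=M[8]=30
r2=26&30=26
r2=M[8]=30
r0=30|30=30
r0=M[8]=30
r2=30&30=30
r3=8+4=12
r5=7+3=10
CMP r5, #10  (cmp 10,10)
BLT L1: not taken
r2=30+14=44
STR r0, [0] → M[0]=30
halt.

30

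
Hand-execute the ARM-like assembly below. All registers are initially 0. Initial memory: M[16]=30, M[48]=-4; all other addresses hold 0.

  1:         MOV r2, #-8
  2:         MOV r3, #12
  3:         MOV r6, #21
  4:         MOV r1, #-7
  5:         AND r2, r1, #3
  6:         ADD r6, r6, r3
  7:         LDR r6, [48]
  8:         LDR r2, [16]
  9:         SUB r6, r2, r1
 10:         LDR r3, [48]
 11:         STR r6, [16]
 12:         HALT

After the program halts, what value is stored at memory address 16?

r2=-8
r3=12
r6=21
r1=-7
r2=(-7)&3=1
r6=21+12=33
r6=M[48]=-4
r2=M[16]=30
r6=30-(-7)=37
r3=M[48]=-4
STR r6, [16] → M[16]=37
halt.

37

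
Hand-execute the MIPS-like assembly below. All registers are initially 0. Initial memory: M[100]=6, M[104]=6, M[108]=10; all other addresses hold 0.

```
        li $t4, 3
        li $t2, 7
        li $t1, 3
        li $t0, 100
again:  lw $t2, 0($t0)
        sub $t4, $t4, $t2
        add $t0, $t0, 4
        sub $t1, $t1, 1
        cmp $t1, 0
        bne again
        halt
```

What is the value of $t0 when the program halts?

112

$t4=3
$t2=7
$t1=3
$t0=100
$t2=M[100]=6
$t4=3-6=-3
$t0=100+4=104
$t1=3-1=2
cmp $t1, 0  (cmp 2,0)
bne again: taken
$t2=M[104]=6
$t4=(-3)-6=-9
$t0=104+4=108
$t1=2-1=1
cmp $t1, 0  (cmp 1,0)
bne again: taken
$t2=M[108]=10
$t4=(-9)-10=-19
$t0=108+4=112
$t1=1-1=0
cmp $t1, 0  (cmp 0,0)
bne again: not taken
halt.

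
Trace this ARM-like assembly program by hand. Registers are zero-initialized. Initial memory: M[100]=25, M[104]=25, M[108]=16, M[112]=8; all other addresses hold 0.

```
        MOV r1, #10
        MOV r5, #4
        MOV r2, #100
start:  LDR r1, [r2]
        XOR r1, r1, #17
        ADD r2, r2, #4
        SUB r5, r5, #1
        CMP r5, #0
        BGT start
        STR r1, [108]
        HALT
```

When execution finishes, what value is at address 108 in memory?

MOV r1, #10 → r1=10
MOV r5, #4 → r5=4
MOV r2, #100 → r2=100
LDR r1, [r2] → r1=M[100]=25
XOR r1, r1, #17 → r1=25^17=8
ADD r2, r2, #4 → r2=100+4=104
SUB r5, r5, #1 → r5=4-1=3
CMP r5, #0  (cmp 3,0)
BGT start: taken
LDR r1, [r2] → r1=M[104]=25
XOR r1, r1, #17 → r1=25^17=8
ADD r2, r2, #4 → r2=104+4=108
SUB r5, r5, #1 → r5=3-1=2
CMP r5, #0  (cmp 2,0)
BGT start: taken
LDR r1, [r2] → r1=M[108]=16
XOR r1, r1, #17 → r1=16^17=1
ADD r2, r2, #4 → r2=108+4=112
SUB r5, r5, #1 → r5=2-1=1
CMP r5, #0  (cmp 1,0)
BGT start: taken
LDR r1, [r2] → r1=M[112]=8
XOR r1, r1, #17 → r1=8^17=25
ADD r2, r2, #4 → r2=112+4=116
SUB r5, r5, #1 → r5=1-1=0
CMP r5, #0  (cmp 0,0)
BGT start: not taken
STR r1, [108] → M[108]=25
halt.

25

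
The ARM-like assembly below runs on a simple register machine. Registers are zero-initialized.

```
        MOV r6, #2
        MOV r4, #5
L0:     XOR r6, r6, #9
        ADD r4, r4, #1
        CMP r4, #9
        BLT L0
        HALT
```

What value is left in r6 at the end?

after MOV r6, #2: r6=2
after MOV r4, #5: r4=5
after XOR r6, r6, #9: r6=2^9=11
after ADD r4, r4, #1: r4=5+1=6
CMP r4, #9  (cmp 6,9)
BLT L0: taken
after XOR r6, r6, #9: r6=11^9=2
after ADD r4, r4, #1: r4=6+1=7
CMP r4, #9  (cmp 7,9)
BLT L0: taken
after XOR r6, r6, #9: r6=2^9=11
after ADD r4, r4, #1: r4=7+1=8
CMP r4, #9  (cmp 8,9)
BLT L0: taken
after XOR r6, r6, #9: r6=11^9=2
after ADD r4, r4, #1: r4=8+1=9
CMP r4, #9  (cmp 9,9)
BLT L0: not taken
halt.

2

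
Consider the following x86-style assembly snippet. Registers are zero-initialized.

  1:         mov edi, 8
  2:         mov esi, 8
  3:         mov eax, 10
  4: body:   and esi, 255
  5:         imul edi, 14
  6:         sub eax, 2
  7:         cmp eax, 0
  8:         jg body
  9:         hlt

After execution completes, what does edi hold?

4302592

edi=8
esi=8
eax=10
esi=8&255=8
edi=8*14=112
eax=10-2=8
cmp eax, 0  (cmp 8,0)
jg body: taken
esi=8&255=8
edi=112*14=1568
eax=8-2=6
cmp eax, 0  (cmp 6,0)
jg body: taken
esi=8&255=8
edi=1568*14=21952
eax=6-2=4
cmp eax, 0  (cmp 4,0)
jg body: taken
esi=8&255=8
edi=21952*14=307328
eax=4-2=2
cmp eax, 0  (cmp 2,0)
jg body: taken
esi=8&255=8
edi=307328*14=4302592
eax=2-2=0
cmp eax, 0  (cmp 0,0)
jg body: not taken
halt.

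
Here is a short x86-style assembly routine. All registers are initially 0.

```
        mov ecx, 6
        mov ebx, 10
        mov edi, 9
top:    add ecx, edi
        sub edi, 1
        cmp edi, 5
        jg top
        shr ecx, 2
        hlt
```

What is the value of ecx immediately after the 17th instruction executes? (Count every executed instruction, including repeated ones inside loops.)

ecx=6
ebx=10
edi=9
ecx=6+9=15
edi=9-1=8
cmp edi, 5  (cmp 8,5)
jg top: taken
ecx=15+8=23
edi=8-1=7
cmp edi, 5  (cmp 7,5)
jg top: taken
ecx=23+7=30
edi=7-1=6
cmp edi, 5  (cmp 6,5)
jg top: taken
ecx=30+6=36
edi=6-1=5
After step 17: ecx = 36.

36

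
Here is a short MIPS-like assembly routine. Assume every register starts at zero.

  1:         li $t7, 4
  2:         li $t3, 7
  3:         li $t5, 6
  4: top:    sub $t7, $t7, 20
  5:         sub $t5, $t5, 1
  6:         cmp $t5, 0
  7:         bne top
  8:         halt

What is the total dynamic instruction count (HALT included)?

after li $t7, 4: $t7=4
after li $t3, 7: $t3=7
after li $t5, 6: $t5=6
after sub $t7, $t7, 20: $t7=4-20=-16
after sub $t5, $t5, 1: $t5=6-1=5
cmp $t5, 0  (cmp 5,0)
bne top: taken
after sub $t7, $t7, 20: $t7=(-16)-20=-36
after sub $t5, $t5, 1: $t5=5-1=4
cmp $t5, 0  (cmp 4,0)
bne top: taken
after sub $t7, $t7, 20: $t7=(-36)-20=-56
after sub $t5, $t5, 1: $t5=4-1=3
cmp $t5, 0  (cmp 3,0)
bne top: taken
after sub $t7, $t7, 20: $t7=(-56)-20=-76
after sub $t5, $t5, 1: $t5=3-1=2
cmp $t5, 0  (cmp 2,0)
bne top: taken
after sub $t7, $t7, 20: $t7=(-76)-20=-96
after sub $t5, $t5, 1: $t5=2-1=1
cmp $t5, 0  (cmp 1,0)
bne top: taken
after sub $t7, $t7, 20: $t7=(-96)-20=-116
after sub $t5, $t5, 1: $t5=1-1=0
cmp $t5, 0  (cmp 0,0)
bne top: not taken
halt.
Total executed instructions: 28.

28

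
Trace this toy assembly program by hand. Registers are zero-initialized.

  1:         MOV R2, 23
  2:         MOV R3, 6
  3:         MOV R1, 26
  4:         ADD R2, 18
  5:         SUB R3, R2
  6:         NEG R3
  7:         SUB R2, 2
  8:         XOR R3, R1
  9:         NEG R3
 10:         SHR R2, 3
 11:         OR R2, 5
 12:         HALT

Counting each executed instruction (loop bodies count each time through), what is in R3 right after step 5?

MOV R2, 23 → R2=23
MOV R3, 6 → R3=6
MOV R1, 26 → R1=26
ADD R2, 18 → R2=23+18=41
SUB R3, R2 → R3=6-41=-35
After step 5: R3 = -35.

-35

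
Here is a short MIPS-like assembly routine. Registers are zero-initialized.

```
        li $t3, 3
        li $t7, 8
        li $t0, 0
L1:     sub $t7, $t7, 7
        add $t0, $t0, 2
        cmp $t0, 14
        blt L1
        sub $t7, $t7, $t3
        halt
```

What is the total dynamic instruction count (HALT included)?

33

after li $t3, 3: $t3=3
after li $t7, 8: $t7=8
after li $t0, 0: $t0=0
after sub $t7, $t7, 7: $t7=8-7=1
after add $t0, $t0, 2: $t0=0+2=2
cmp $t0, 14  (cmp 2,14)
blt L1: taken
after sub $t7, $t7, 7: $t7=1-7=-6
after add $t0, $t0, 2: $t0=2+2=4
cmp $t0, 14  (cmp 4,14)
blt L1: taken
after sub $t7, $t7, 7: $t7=(-6)-7=-13
after add $t0, $t0, 2: $t0=4+2=6
cmp $t0, 14  (cmp 6,14)
blt L1: taken
after sub $t7, $t7, 7: $t7=(-13)-7=-20
after add $t0, $t0, 2: $t0=6+2=8
cmp $t0, 14  (cmp 8,14)
blt L1: taken
after sub $t7, $t7, 7: $t7=(-20)-7=-27
after add $t0, $t0, 2: $t0=8+2=10
cmp $t0, 14  (cmp 10,14)
blt L1: taken
after sub $t7, $t7, 7: $t7=(-27)-7=-34
after add $t0, $t0, 2: $t0=10+2=12
cmp $t0, 14  (cmp 12,14)
blt L1: taken
after sub $t7, $t7, 7: $t7=(-34)-7=-41
after add $t0, $t0, 2: $t0=12+2=14
cmp $t0, 14  (cmp 14,14)
blt L1: not taken
after sub $t7, $t7, $t3: $t7=(-41)-3=-44
halt.
Total executed instructions: 33.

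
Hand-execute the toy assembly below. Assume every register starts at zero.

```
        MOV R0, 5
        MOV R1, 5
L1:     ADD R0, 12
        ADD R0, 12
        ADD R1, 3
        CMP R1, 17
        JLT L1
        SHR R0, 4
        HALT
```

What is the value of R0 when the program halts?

6

R0=5
R1=5
R0=5+12=17
R0=17+12=29
R1=5+3=8
CMP R1, 17  (cmp 8,17)
JLT L1: taken
R0=29+12=41
R0=41+12=53
R1=8+3=11
CMP R1, 17  (cmp 11,17)
JLT L1: taken
R0=53+12=65
R0=65+12=77
R1=11+3=14
CMP R1, 17  (cmp 14,17)
JLT L1: taken
R0=77+12=89
R0=89+12=101
R1=14+3=17
CMP R1, 17  (cmp 17,17)
JLT L1: not taken
R0=101>>4=6
halt.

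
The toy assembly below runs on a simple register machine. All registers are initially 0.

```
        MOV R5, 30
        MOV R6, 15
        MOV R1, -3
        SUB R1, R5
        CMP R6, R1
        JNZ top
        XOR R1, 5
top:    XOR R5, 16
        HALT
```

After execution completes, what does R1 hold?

after MOV R5, 30: R5=30
after MOV R6, 15: R6=15
after MOV R1, -3: R1=-3
after SUB R1, R5: R1=(-3)-30=-33
CMP R6, R1  (cmp 15,-33)
JNZ top: taken
after XOR R5, 16: R5=30^16=14
halt.

-33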